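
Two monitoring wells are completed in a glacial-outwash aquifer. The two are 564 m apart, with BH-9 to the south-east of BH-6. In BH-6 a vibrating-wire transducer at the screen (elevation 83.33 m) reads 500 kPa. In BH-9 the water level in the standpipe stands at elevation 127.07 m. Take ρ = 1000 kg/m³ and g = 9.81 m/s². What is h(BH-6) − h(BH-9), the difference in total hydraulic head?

Pressure head at BH-6: ψ = P/(ρg) = 500×1000 / (1000 × 9.81) = 50.97 m.
Total head at BH-6: h = z + ψ = 83.33 + 50.97 = 134.30 m.
Total head at BH-9: h = 127.07 m (water level in the piezometer is the total head).
Head difference: h(BH-6) − h(BH-9) = 134.30 − 127.07 = 7.23 m.

Δh ≈ 7.23 m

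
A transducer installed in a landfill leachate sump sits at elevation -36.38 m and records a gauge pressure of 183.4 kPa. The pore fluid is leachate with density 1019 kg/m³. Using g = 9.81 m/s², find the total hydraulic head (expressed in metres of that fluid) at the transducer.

ψ = P/(ρg) = 183.4×1000 / (1019 × 9.81) = 18.35 m.
h = z + ψ = -36.38 + 18.35 = -18.03 m.

h ≈ -18.03 m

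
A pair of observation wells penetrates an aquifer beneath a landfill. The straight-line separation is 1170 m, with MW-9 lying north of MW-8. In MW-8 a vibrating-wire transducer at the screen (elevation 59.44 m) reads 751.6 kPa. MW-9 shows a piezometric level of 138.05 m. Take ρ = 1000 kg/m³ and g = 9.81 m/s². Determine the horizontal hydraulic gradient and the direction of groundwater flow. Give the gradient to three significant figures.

Pressure head at MW-8: ψ = P/(ρg) = 751.6×1000 / (1000 × 9.81) = 76.62 m.
Total head at MW-8: h = z + ψ = 59.44 + 76.62 = 136.06 m.
Total head at MW-9: h = 138.05 m (water level in the piezometer is the total head).
Head difference: h(MW-8) − h(MW-9) = 136.06 − 138.05 = -1.99 m.
Hydraulic gradient: i = |Δh| / L = 1.99 / 1170 = 0.00170.
Flow is from higher to lower head: from MW-9 toward MW-8, i.e. toward the south.

i ≈ 0.00170; groundwater flows toward the south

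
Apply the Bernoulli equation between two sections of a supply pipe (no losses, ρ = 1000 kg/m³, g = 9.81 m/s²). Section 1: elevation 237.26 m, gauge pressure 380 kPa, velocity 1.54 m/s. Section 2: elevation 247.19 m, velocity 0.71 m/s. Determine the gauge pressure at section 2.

P₂ ≈ 284 kPa

Pressure head at 1: ψ₁ = P₁/(ρg) = 380×1000 / (1000 × 9.81) = 38.74 m.
Velocity heads: v₁²/2g = 1.54²/19.62 = 0.121 m; v₂²/2g = 0.71²/19.62 = 0.026 m.
Total head H = z₁ + ψ₁ + v₁²/2g = 237.26 + 38.74 + 0.121 = 276.12 m.
ψ₂ = H − z₂ − v₂²/2g = 276.12 − 247.19 − 0.026 = 28.90 m.
P₂ = ρgψ₂ = 1000 × 9.81 × 28.90 ≈ 284 kPa.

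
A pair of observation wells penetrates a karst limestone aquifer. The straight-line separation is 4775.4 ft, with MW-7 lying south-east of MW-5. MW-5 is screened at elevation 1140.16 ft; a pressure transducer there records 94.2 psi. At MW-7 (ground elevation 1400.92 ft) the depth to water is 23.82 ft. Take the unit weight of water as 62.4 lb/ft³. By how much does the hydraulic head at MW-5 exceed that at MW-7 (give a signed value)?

Δh ≈ -19.56 ft

Pressure head at MW-5: ψ = 144·P/γ = 144 × 94.2 / 62.4 = 217.38 ft.
Total head at MW-5: h = z + ψ = 1140.16 + 217.38 = 1357.54 ft.
Total head at MW-7: h = 1400.92 − 23.82 = 1377.10 ft.
Head difference: h(MW-5) − h(MW-7) = 1357.54 − 1377.10 = -19.56 ft.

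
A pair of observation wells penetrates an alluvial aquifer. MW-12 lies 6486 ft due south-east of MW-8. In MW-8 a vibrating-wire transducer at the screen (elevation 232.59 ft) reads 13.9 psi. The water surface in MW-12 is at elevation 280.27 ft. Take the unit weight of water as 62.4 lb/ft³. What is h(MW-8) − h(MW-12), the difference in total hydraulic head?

Δh ≈ -15.60 ft

Pressure head at MW-8: ψ = 144·P/γ = 144 × 13.9 / 62.4 = 32.08 ft.
Total head at MW-8: h = z + ψ = 232.59 + 32.08 = 264.67 ft.
Total head at MW-12: h = 280.27 ft (water level in the piezometer is the total head).
Head difference: h(MW-8) − h(MW-12) = 264.67 − 280.27 = -15.60 ft.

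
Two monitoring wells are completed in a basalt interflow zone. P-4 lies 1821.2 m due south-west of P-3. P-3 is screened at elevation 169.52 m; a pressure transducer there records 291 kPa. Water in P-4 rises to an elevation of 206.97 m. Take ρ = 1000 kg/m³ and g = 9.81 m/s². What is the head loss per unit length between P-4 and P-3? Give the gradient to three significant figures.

Pressure head at P-3: ψ = P/(ρg) = 291×1000 / (1000 × 9.81) = 29.66 m.
Total head at P-3: h = z + ψ = 169.52 + 29.66 = 199.18 m.
Total head at P-4: h = 206.97 m (water level in the piezometer is the total head).
Head difference: h(P-3) − h(P-4) = 199.18 − 206.97 = -7.79 m.
Hydraulic gradient: i = |Δh| / L = 7.79 / 1821.2 = 0.00428.

i ≈ 0.00428 m/m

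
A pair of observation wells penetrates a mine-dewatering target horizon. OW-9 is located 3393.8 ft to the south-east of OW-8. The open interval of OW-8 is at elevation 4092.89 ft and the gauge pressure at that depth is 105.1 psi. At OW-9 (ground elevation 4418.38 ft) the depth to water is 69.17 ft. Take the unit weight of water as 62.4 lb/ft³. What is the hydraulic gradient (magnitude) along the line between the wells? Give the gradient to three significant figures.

Pressure head at OW-8: ψ = 144·P/γ = 144 × 105.1 / 62.4 = 242.54 ft.
Total head at OW-8: h = z + ψ = 4092.89 + 242.54 = 4335.43 ft.
Total head at OW-9: h = 4418.38 − 69.17 = 4349.21 ft.
Head difference: h(OW-8) − h(OW-9) = 4335.43 − 4349.21 = -13.78 ft.
Hydraulic gradient: i = |Δh| / L = 13.78 / 3393.8 = 0.00406.

i ≈ 0.00406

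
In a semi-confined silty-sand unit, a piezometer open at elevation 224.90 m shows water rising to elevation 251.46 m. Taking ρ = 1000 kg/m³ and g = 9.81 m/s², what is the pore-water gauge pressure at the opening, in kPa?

P ≈ 261 kPa

Pressure head ψ = h − z = 251.46 − 224.90 = 26.56 m.
P = ρgψ = 1000 × 9.81 × 26.56 = 260554 Pa ≈ 261 kPa.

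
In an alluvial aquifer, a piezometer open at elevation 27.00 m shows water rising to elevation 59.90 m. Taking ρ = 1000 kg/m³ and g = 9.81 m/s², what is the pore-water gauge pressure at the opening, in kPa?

Pressure head ψ = h − z = 59.90 − 27.00 = 32.90 m.
P = ρgψ = 1000 × 9.81 × 32.90 = 322749 Pa ≈ 323 kPa.

P ≈ 323 kPa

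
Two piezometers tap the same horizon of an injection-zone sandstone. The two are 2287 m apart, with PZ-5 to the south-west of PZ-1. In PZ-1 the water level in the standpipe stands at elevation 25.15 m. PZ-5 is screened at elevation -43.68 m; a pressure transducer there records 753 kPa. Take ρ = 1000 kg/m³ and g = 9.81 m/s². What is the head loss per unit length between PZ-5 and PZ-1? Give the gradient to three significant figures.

i ≈ 0.00347 m/m

Total head at PZ-1: h = 25.15 m (water level in the piezometer is the total head).
Pressure head at PZ-5: ψ = P/(ρg) = 753×1000 / (1000 × 9.81) = 76.76 m.
Total head at PZ-5: h = z + ψ = -43.68 + 76.76 = 33.08 m.
Head difference: h(PZ-1) − h(PZ-5) = 25.15 − 33.08 = -7.93 m.
Hydraulic gradient: i = |Δh| / L = 7.93 / 2287 = 0.00347.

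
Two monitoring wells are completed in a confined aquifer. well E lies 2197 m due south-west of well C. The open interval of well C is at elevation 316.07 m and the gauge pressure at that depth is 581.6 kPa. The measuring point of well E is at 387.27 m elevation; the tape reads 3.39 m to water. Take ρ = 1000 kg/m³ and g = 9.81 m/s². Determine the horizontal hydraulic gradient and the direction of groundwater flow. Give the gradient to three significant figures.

i ≈ 0.00388; groundwater flows toward the north-east

Pressure head at well C: ψ = P/(ρg) = 581.6×1000 / (1000 × 9.81) = 59.29 m.
Total head at well C: h = z + ψ = 316.07 + 59.29 = 375.36 m.
Total head at well E: h = 387.27 − 3.39 = 383.88 m.
Head difference: h(well C) − h(well E) = 375.36 − 383.88 = -8.52 m.
Hydraulic gradient: i = |Δh| / L = 8.52 / 2197 = 0.00388.
Flow is from higher to lower head: from well E toward well C, i.e. toward the north-east.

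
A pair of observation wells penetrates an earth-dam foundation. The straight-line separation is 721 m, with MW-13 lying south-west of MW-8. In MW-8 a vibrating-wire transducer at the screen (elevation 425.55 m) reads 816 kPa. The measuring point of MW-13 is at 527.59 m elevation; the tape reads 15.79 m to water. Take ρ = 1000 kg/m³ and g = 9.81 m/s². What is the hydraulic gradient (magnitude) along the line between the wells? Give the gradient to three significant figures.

Pressure head at MW-8: ψ = P/(ρg) = 816×1000 / (1000 × 9.81) = 83.18 m.
Total head at MW-8: h = z + ψ = 425.55 + 83.18 = 508.73 m.
Total head at MW-13: h = 527.59 − 15.79 = 511.80 m.
Head difference: h(MW-8) − h(MW-13) = 508.73 − 511.80 = -3.07 m.
Hydraulic gradient: i = |Δh| / L = 3.07 / 721 = 0.00426.

i ≈ 0.00426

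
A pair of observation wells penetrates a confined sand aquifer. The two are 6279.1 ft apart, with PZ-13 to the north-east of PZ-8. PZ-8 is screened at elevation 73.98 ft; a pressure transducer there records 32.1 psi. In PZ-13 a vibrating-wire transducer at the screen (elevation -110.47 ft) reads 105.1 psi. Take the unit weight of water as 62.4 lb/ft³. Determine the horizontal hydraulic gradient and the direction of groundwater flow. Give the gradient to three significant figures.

i ≈ 0.00255; groundwater flows toward the north-east

Pressure head at PZ-8: ψ = 144·P/γ = 144 × 32.1 / 62.4 = 74.08 ft.
Total head at PZ-8: h = z + ψ = 73.98 + 74.08 = 148.06 ft.
Pressure head at PZ-13: ψ = 144·P/γ = 144 × 105.1 / 62.4 = 242.54 ft.
Total head at PZ-13: h = z + ψ = -110.47 + 242.54 = 132.07 ft.
Head difference: h(PZ-8) − h(PZ-13) = 148.06 − 132.07 = 15.99 ft.
Hydraulic gradient: i = |Δh| / L = 15.99 / 6279.1 = 0.00255.
Flow is from higher to lower head: from PZ-8 toward PZ-13, i.e. toward the north-east.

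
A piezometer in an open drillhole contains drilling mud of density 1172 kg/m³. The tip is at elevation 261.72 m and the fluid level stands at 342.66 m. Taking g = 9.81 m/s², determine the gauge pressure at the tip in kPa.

P ≈ 931 kPa

Pressure head ψ = h − z = 342.66 − 261.72 = 80.94 m.
P = ρgψ = 1172 × 9.81 × 80.94 = 930593 Pa ≈ 931 kPa.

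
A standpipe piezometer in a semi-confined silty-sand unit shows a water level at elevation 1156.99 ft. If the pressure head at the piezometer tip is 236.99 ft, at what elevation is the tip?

z ≈ 920.00 ft

z = h − ψ = 1156.99 − 236.99 = 920.00 ft.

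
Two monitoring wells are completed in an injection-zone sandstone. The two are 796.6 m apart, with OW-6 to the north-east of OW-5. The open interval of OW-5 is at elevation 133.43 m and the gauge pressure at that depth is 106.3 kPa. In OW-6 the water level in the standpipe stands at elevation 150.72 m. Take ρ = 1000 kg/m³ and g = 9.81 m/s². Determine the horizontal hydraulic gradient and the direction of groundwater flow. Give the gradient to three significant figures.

Pressure head at OW-5: ψ = P/(ρg) = 106.3×1000 / (1000 × 9.81) = 10.84 m.
Total head at OW-5: h = z + ψ = 133.43 + 10.84 = 144.27 m.
Total head at OW-6: h = 150.72 m (water level in the piezometer is the total head).
Head difference: h(OW-5) − h(OW-6) = 144.27 − 150.72 = -6.45 m.
Hydraulic gradient: i = |Δh| / L = 6.45 / 796.6 = 0.00810.
Flow is from higher to lower head: from OW-6 toward OW-5, i.e. toward the south-west.

i ≈ 0.00810; groundwater flows toward the south-west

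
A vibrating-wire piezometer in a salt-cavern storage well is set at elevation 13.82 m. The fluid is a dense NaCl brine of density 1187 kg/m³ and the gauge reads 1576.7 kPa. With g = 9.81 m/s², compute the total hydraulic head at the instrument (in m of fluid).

h ≈ 149.22 m

ψ = P/(ρg) = 1576.7×1000 / (1187 × 9.81) = 135.40 m.
h = z + ψ = 13.82 + 135.40 = 149.22 m.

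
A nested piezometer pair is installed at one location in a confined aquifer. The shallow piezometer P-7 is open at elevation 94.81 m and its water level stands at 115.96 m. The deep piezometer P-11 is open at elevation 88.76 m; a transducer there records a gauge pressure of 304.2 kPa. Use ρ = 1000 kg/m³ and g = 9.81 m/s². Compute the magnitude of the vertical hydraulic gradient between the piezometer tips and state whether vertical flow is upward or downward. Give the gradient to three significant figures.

|i_v| ≈ 0.630; vertical flow is upward

Total head at P-7: h = 115.96 m (water level in the standpipe).
Pressure head at P-11: ψ = P/(ρg) = 304.2×1000 / (1000 × 9.81) = 31.01 m.
Total head at P-11: h = z + ψ = 88.76 + 31.01 = 119.77 m.
Δh = h(P-7) − h(P-11) = 115.96 − 119.77 = -3.81 m.
Vertical separation Δz = 94.81 − 88.76 = 6.05 m.
|i_v| = |Δh| / Δz = 3.81 / 6.05 = 0.630.
Head is higher in the deep piezometer, so vertical flow is upward (discharge condition).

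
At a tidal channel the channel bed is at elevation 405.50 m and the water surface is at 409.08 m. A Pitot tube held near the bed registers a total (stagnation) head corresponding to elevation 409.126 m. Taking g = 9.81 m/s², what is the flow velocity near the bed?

v ≈ 0.950 m/s

Near the bed, under hydrostatic conditions, the piezometric head (z + ψ) equals the free-surface elevation, 409.08 m.
Velocity head = total − piezometric = 409.126 − 409.08 = 0.046 m.
v = √(2g·h_v) = √(2 × 9.81 × 0.046) = 0.950 m/s.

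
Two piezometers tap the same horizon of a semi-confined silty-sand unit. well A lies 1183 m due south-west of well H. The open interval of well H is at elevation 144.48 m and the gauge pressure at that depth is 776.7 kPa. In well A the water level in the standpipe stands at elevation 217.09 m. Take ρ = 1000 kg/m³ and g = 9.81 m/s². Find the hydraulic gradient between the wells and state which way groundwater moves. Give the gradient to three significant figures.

i ≈ 0.00555; groundwater flows toward the south-west

Pressure head at well H: ψ = P/(ρg) = 776.7×1000 / (1000 × 9.81) = 79.17 m.
Total head at well H: h = z + ψ = 144.48 + 79.17 = 223.65 m.
Total head at well A: h = 217.09 m (water level in the piezometer is the total head).
Head difference: h(well H) − h(well A) = 223.65 − 217.09 = 6.56 m.
Hydraulic gradient: i = |Δh| / L = 6.56 / 1183 = 0.00555.
Flow is from higher to lower head: from well H toward well A, i.e. toward the south-west.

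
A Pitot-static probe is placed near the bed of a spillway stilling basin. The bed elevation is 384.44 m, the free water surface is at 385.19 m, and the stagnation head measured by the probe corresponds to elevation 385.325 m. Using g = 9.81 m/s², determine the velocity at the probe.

v ≈ 1.63 m/s

Near the bed, under hydrostatic conditions, the piezometric head (z + ψ) equals the free-surface elevation, 385.19 m.
Velocity head = total − piezometric = 385.325 − 385.19 = 0.135 m.
v = √(2g·h_v) = √(2 × 9.81 × 0.135) = 1.63 m/s.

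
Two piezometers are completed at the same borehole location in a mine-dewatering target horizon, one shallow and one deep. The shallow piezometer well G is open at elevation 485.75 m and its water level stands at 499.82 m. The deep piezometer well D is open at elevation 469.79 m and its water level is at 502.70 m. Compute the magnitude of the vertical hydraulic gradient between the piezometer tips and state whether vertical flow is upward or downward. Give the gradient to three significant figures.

Total head at well G: h = 499.82 m (water level in the standpipe).
Total head at well D: h = 502.70 m.
Δh = h(well G) − h(well D) = 499.82 − 502.70 = -2.88 m.
Vertical separation Δz = 485.75 − 469.79 = 15.96 m.
|i_v| = |Δh| / Δz = 2.88 / 15.96 = 0.180.
Head is higher in the deep piezometer, so vertical flow is upward (discharge condition).

|i_v| ≈ 0.180; vertical flow is upward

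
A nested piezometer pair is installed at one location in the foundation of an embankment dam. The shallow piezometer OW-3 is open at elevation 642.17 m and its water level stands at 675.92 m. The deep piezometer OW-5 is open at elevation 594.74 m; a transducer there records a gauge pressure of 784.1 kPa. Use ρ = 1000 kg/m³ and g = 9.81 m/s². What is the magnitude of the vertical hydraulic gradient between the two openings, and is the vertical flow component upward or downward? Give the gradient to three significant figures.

Total head at OW-3: h = 675.92 m (water level in the standpipe).
Pressure head at OW-5: ψ = P/(ρg) = 784.1×1000 / (1000 × 9.81) = 79.93 m.
Total head at OW-5: h = z + ψ = 594.74 + 79.93 = 674.67 m.
Δh = h(OW-3) − h(OW-5) = 675.92 − 674.67 = 1.25 m.
Vertical separation Δz = 642.17 − 594.74 = 47.43 m.
|i_v| = |Δh| / Δz = 1.25 / 47.43 = 0.0264.
Head is higher in the shallow piezometer, so vertical flow is downward (recharge condition).

|i_v| ≈ 0.0264; vertical flow is downward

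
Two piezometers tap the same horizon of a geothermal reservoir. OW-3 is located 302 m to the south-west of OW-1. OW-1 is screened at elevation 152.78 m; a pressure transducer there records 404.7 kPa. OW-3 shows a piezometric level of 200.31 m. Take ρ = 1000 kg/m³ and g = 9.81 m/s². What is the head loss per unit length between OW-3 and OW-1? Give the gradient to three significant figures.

Pressure head at OW-1: ψ = P/(ρg) = 404.7×1000 / (1000 × 9.81) = 41.25 m.
Total head at OW-1: h = z + ψ = 152.78 + 41.25 = 194.03 m.
Total head at OW-3: h = 200.31 m (water level in the piezometer is the total head).
Head difference: h(OW-1) − h(OW-3) = 194.03 − 200.31 = -6.28 m.
Hydraulic gradient: i = |Δh| / L = 6.28 / 302 = 0.0208.

i ≈ 0.0208 m/m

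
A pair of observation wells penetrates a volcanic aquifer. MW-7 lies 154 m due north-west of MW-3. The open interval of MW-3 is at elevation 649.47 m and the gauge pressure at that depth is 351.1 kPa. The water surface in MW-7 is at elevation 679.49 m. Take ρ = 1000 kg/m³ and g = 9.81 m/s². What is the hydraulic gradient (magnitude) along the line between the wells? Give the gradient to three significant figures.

i ≈ 0.0375

Pressure head at MW-3: ψ = P/(ρg) = 351.1×1000 / (1000 × 9.81) = 35.79 m.
Total head at MW-3: h = z + ψ = 649.47 + 35.79 = 685.26 m.
Total head at MW-7: h = 679.49 m (water level in the piezometer is the total head).
Head difference: h(MW-3) − h(MW-7) = 685.26 − 679.49 = 5.77 m.
Hydraulic gradient: i = |Δh| / L = 5.77 / 154 = 0.0375.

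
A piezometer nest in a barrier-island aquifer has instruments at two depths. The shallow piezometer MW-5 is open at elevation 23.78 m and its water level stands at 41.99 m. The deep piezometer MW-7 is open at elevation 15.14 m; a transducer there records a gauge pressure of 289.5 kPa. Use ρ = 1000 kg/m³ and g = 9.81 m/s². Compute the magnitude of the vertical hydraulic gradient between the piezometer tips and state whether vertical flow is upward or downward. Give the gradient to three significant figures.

|i_v| ≈ 0.308; vertical flow is upward

Total head at MW-5: h = 41.99 m (water level in the standpipe).
Pressure head at MW-7: ψ = P/(ρg) = 289.5×1000 / (1000 × 9.81) = 29.51 m.
Total head at MW-7: h = z + ψ = 15.14 + 29.51 = 44.65 m.
Δh = h(MW-5) − h(MW-7) = 41.99 − 44.65 = -2.66 m.
Vertical separation Δz = 23.78 − 15.14 = 8.64 m.
|i_v| = |Δh| / Δz = 2.66 / 8.64 = 0.308.
Head is higher in the deep piezometer, so vertical flow is upward (discharge condition).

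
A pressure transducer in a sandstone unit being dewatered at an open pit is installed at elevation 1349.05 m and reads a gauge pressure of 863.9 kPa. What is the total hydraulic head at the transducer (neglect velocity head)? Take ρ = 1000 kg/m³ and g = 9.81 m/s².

h ≈ 1437.11 m

ψ = P/(ρg) = 863.9×1000 / (1000 × 9.81) = 88.06 m.
h = z + ψ = 1349.05 + 88.06 = 1437.11 m.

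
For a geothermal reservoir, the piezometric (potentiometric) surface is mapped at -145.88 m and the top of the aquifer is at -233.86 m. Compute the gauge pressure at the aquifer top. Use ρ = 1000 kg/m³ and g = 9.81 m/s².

Pressure head at the aquifer top: ψ = h − z = -145.88 − (-233.86) = 87.98 m.
P = ρgψ = 1000 × 9.81 × 87.98 = 863084 Pa ≈ 863 kPa.

P ≈ 863 kPa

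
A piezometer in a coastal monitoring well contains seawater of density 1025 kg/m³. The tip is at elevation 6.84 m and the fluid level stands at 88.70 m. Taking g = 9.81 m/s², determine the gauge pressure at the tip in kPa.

P ≈ 823 kPa

Pressure head ψ = h − z = 88.70 − 6.84 = 81.86 m.
P = ρgψ = 1025 × 9.81 × 81.86 = 823123 Pa ≈ 823 kPa.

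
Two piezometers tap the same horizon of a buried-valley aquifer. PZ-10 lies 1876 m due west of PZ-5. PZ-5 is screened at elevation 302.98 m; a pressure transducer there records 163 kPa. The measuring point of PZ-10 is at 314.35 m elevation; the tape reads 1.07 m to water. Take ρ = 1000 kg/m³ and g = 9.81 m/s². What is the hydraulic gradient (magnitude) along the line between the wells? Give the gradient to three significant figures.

Pressure head at PZ-5: ψ = P/(ρg) = 163×1000 / (1000 × 9.81) = 16.62 m.
Total head at PZ-5: h = z + ψ = 302.98 + 16.62 = 319.60 m.
Total head at PZ-10: h = 314.35 − 1.07 = 313.28 m.
Head difference: h(PZ-5) − h(PZ-10) = 319.60 − 313.28 = 6.32 m.
Hydraulic gradient: i = |Δh| / L = 6.32 / 1876 = 0.00337.

i ≈ 0.00337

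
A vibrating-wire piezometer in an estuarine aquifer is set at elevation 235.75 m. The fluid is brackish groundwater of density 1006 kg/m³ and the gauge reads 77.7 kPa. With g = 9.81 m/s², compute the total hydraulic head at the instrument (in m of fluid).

ψ = P/(ρg) = 77.7×1000 / (1006 × 9.81) = 7.87 m.
h = z + ψ = 235.75 + 7.87 = 243.62 m.

h ≈ 243.62 m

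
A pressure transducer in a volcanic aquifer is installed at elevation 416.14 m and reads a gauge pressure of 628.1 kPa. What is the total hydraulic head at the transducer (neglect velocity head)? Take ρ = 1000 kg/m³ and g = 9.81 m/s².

h ≈ 480.17 m

ψ = P/(ρg) = 628.1×1000 / (1000 × 9.81) = 64.03 m.
h = z + ψ = 416.14 + 64.03 = 480.17 m.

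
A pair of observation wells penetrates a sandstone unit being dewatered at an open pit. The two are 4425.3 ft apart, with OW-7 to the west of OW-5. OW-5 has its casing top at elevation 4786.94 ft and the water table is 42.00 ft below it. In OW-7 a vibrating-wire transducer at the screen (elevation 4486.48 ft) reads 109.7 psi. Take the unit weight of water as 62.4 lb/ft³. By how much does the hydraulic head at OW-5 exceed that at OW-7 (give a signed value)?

Total head at OW-5: h = 4786.94 − 42.00 = 4744.94 ft.
Pressure head at OW-7: ψ = 144·P/γ = 144 × 109.7 / 62.4 = 253.15 ft.
Total head at OW-7: h = z + ψ = 4486.48 + 253.15 = 4739.63 ft.
Head difference: h(OW-5) − h(OW-7) = 4744.94 − 4739.63 = 5.31 ft.

Δh ≈ 5.31 ft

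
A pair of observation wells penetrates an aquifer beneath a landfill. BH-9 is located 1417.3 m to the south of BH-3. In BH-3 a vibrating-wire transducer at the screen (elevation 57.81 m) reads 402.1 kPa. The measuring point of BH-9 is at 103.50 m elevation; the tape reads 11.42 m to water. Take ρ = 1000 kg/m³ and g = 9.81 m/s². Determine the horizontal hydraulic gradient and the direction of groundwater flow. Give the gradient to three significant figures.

i ≈ 0.00474; groundwater flows toward the south

Pressure head at BH-3: ψ = P/(ρg) = 402.1×1000 / (1000 × 9.81) = 40.99 m.
Total head at BH-3: h = z + ψ = 57.81 + 40.99 = 98.80 m.
Total head at BH-9: h = 103.50 − 11.42 = 92.08 m.
Head difference: h(BH-3) − h(BH-9) = 98.80 − 92.08 = 6.72 m.
Hydraulic gradient: i = |Δh| / L = 6.72 / 1417.3 = 0.00474.
Flow is from higher to lower head: from BH-3 toward BH-9, i.e. toward the south.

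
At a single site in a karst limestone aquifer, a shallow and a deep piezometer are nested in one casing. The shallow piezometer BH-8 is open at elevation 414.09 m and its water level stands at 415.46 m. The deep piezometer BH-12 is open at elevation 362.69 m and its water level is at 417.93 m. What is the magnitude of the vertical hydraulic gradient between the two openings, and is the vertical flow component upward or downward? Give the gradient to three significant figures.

Total head at BH-8: h = 415.46 m (water level in the standpipe).
Total head at BH-12: h = 417.93 m.
Δh = h(BH-8) − h(BH-12) = 415.46 − 417.93 = -2.47 m.
Vertical separation Δz = 414.09 − 362.69 = 51.40 m.
|i_v| = |Δh| / Δz = 2.47 / 51.40 = 0.0481.
Head is higher in the deep piezometer, so vertical flow is upward (discharge condition).

|i_v| ≈ 0.0481; vertical flow is upward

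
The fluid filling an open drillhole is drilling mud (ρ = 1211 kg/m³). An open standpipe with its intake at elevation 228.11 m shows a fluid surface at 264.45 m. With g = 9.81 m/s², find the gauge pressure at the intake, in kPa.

Pressure head ψ = h − z = 264.45 − 228.11 = 36.34 m.
P = ρgψ = 1211 × 9.81 × 36.34 = 431716 Pa ≈ 432 kPa.

P ≈ 432 kPa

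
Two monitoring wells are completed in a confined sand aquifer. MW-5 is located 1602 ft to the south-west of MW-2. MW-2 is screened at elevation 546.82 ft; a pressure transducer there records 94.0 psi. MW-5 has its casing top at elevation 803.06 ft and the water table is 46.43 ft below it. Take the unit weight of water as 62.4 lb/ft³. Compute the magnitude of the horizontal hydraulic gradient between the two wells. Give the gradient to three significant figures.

Pressure head at MW-2: ψ = 144·P/γ = 144 × 94.0 / 62.4 = 216.92 ft.
Total head at MW-2: h = z + ψ = 546.82 + 216.92 = 763.74 ft.
Total head at MW-5: h = 803.06 − 46.43 = 756.63 ft.
Head difference: h(MW-2) − h(MW-5) = 763.74 − 756.63 = 7.11 ft.
Hydraulic gradient: i = |Δh| / L = 7.11 / 1602 = 0.00444.

i ≈ 0.00444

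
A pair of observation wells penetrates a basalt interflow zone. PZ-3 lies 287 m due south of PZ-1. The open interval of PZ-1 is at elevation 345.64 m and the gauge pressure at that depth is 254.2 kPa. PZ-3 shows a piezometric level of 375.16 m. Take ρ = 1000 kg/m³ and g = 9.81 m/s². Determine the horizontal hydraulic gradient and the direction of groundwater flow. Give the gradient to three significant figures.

i ≈ 0.0126; groundwater flows toward the north

Pressure head at PZ-1: ψ = P/(ρg) = 254.2×1000 / (1000 × 9.81) = 25.91 m.
Total head at PZ-1: h = z + ψ = 345.64 + 25.91 = 371.55 m.
Total head at PZ-3: h = 375.16 m (water level in the piezometer is the total head).
Head difference: h(PZ-1) − h(PZ-3) = 371.55 − 375.16 = -3.61 m.
Hydraulic gradient: i = |Δh| / L = 3.61 / 287 = 0.0126.
Flow is from higher to lower head: from PZ-3 toward PZ-1, i.e. toward the north.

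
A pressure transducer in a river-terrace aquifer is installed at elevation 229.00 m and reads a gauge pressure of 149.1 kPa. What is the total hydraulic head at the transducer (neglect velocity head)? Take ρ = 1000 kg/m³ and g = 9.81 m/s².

h ≈ 244.20 m

ψ = P/(ρg) = 149.1×1000 / (1000 × 9.81) = 15.20 m.
h = z + ψ = 229.00 + 15.20 = 244.20 m.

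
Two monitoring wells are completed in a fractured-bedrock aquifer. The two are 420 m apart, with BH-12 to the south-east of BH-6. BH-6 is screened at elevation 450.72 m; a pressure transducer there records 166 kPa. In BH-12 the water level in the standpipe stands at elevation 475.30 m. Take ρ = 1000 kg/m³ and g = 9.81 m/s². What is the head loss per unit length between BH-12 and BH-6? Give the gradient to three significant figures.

i ≈ 0.0182 m/m

Pressure head at BH-6: ψ = P/(ρg) = 166×1000 / (1000 × 9.81) = 16.92 m.
Total head at BH-6: h = z + ψ = 450.72 + 16.92 = 467.64 m.
Total head at BH-12: h = 475.30 m (water level in the piezometer is the total head).
Head difference: h(BH-6) − h(BH-12) = 467.64 − 475.30 = -7.66 m.
Hydraulic gradient: i = |Δh| / L = 7.66 / 420 = 0.0182.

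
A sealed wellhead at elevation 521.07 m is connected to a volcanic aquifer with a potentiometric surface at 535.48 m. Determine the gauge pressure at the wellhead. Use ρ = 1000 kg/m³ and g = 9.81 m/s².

P ≈ 141 kPa

Head above the cap: Δh = 535.48 − 521.07 = 14.41 m.
P = ρgΔh = 1000 × 9.81 × 14.41 = 141362 Pa ≈ 141 kPa.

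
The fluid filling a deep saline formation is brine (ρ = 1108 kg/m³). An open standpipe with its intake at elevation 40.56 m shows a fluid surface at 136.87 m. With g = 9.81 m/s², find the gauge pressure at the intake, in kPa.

Pressure head ψ = h − z = 136.87 − 40.56 = 96.31 m.
P = ρgψ = 1108 × 9.81 × 96.31 = 1046840 Pa ≈ 1050 kPa.

P ≈ 1050 kPa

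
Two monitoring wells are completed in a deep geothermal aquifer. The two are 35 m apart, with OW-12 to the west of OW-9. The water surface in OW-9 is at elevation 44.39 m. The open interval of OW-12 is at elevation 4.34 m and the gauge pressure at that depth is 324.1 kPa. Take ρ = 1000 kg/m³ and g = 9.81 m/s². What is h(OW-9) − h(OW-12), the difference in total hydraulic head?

Total head at OW-9: h = 44.39 m (water level in the piezometer is the total head).
Pressure head at OW-12: ψ = P/(ρg) = 324.1×1000 / (1000 × 9.81) = 33.04 m.
Total head at OW-12: h = z + ψ = 4.34 + 33.04 = 37.38 m.
Head difference: h(OW-9) − h(OW-12) = 44.39 − 37.38 = 7.01 m.

Δh ≈ 7.01 m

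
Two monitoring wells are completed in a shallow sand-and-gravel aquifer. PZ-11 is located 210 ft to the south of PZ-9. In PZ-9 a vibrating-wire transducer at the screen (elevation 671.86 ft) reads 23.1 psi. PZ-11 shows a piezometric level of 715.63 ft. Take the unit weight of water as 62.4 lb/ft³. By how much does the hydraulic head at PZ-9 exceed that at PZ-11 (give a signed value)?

Pressure head at PZ-9: ψ = 144·P/γ = 144 × 23.1 / 62.4 = 53.31 ft.
Total head at PZ-9: h = z + ψ = 671.86 + 53.31 = 725.17 ft.
Total head at PZ-11: h = 715.63 ft (water level in the piezometer is the total head).
Head difference: h(PZ-9) − h(PZ-11) = 725.17 − 715.63 = 9.54 ft.

Δh ≈ 9.54 ft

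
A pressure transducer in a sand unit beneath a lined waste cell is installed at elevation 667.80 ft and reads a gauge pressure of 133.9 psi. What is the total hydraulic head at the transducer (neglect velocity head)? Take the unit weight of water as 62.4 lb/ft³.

h ≈ 976.80 ft

ψ = 144·P/γ = 144 × 133.9 / 62.4 = 309.00 ft.
h = z + ψ = 667.80 + 309.00 = 976.80 ft.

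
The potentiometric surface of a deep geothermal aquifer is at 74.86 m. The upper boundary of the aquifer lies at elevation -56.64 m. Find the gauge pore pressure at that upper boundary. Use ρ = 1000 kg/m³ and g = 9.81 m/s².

P ≈ 1290 kPa

Pressure head at the aquifer top: ψ = h − z = 74.86 − (-56.64) = 131.50 m.
P = ρgψ = 1000 × 9.81 × 131.50 = 1290015 Pa ≈ 1290 kPa.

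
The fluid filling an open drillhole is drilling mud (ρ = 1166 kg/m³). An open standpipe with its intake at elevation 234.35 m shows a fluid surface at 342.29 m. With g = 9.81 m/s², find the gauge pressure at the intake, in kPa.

Pressure head ψ = h − z = 342.29 − 234.35 = 107.94 m.
P = ρgψ = 1166 × 9.81 × 107.94 = 1234667 Pa ≈ 1230 kPa.

P ≈ 1230 kPa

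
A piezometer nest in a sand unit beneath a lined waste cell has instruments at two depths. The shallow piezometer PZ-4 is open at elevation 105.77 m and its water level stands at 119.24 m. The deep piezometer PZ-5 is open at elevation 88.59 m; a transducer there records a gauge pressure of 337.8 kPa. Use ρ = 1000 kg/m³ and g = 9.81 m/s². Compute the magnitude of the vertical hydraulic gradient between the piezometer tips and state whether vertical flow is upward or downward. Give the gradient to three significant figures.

|i_v| ≈ 0.220; vertical flow is upward

Total head at PZ-4: h = 119.24 m (water level in the standpipe).
Pressure head at PZ-5: ψ = P/(ρg) = 337.8×1000 / (1000 × 9.81) = 34.43 m.
Total head at PZ-5: h = z + ψ = 88.59 + 34.43 = 123.02 m.
Δh = h(PZ-4) − h(PZ-5) = 119.24 − 123.02 = -3.78 m.
Vertical separation Δz = 105.77 − 88.59 = 17.18 m.
|i_v| = |Δh| / Δz = 3.78 / 17.18 = 0.220.
Head is higher in the deep piezometer, so vertical flow is upward (discharge condition).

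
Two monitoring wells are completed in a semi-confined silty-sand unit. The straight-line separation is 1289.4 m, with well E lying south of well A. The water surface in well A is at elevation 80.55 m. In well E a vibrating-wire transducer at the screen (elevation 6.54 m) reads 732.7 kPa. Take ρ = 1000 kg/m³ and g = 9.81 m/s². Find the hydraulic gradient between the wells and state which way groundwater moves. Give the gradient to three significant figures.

i ≈ 0.000527; groundwater flows toward the north

Total head at well A: h = 80.55 m (water level in the piezometer is the total head).
Pressure head at well E: ψ = P/(ρg) = 732.7×1000 / (1000 × 9.81) = 74.69 m.
Total head at well E: h = z + ψ = 6.54 + 74.69 = 81.23 m.
Head difference: h(well A) − h(well E) = 80.55 − 81.23 = -0.68 m.
Hydraulic gradient: i = |Δh| / L = 0.68 / 1289.4 = 0.000527.
Flow is from higher to lower head: from well E toward well A, i.e. toward the north.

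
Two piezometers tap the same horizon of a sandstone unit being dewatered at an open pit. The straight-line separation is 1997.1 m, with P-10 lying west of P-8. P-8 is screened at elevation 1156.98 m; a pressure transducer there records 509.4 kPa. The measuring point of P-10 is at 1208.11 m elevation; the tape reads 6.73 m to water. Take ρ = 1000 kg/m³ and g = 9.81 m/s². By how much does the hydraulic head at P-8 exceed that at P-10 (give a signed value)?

Δh ≈ 7.53 m

Pressure head at P-8: ψ = P/(ρg) = 509.4×1000 / (1000 × 9.81) = 51.93 m.
Total head at P-8: h = z + ψ = 1156.98 + 51.93 = 1208.91 m.
Total head at P-10: h = 1208.11 − 6.73 = 1201.38 m.
Head difference: h(P-8) − h(P-10) = 1208.91 − 1201.38 = 7.53 m.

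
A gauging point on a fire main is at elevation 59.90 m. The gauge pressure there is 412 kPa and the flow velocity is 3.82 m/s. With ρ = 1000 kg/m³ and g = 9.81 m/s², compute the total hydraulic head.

h ≈ 102.64 m

Pressure head ψ = P/(ρg) = 412×1000 / (1000 × 9.81) = 42.00 m.
Velocity head = v²/(2g) = 3.82² / (2 × 9.81) = 0.744 m.
h = z + ψ + v²/(2g) = 59.90 + 42.00 + 0.744 = 102.64 m.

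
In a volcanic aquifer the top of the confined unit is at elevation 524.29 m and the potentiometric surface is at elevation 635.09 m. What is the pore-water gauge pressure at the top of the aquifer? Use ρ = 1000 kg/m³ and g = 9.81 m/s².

P ≈ 1090 kPa

Pressure head at the aquifer top: ψ = h − z = 635.09 − 524.29 = 110.80 m.
P = ρgψ = 1000 × 9.81 × 110.80 = 1086948 Pa ≈ 1090 kPa.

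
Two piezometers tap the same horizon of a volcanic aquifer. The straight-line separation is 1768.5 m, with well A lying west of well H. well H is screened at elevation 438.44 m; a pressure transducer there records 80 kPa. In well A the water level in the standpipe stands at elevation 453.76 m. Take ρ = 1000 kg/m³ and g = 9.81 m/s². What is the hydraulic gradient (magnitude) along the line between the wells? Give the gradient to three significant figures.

i ≈ 0.00405

Pressure head at well H: ψ = P/(ρg) = 80×1000 / (1000 × 9.81) = 8.15 m.
Total head at well H: h = z + ψ = 438.44 + 8.15 = 446.59 m.
Total head at well A: h = 453.76 m (water level in the piezometer is the total head).
Head difference: h(well H) − h(well A) = 446.59 − 453.76 = -7.17 m.
Hydraulic gradient: i = |Δh| / L = 7.17 / 1768.5 = 0.00405.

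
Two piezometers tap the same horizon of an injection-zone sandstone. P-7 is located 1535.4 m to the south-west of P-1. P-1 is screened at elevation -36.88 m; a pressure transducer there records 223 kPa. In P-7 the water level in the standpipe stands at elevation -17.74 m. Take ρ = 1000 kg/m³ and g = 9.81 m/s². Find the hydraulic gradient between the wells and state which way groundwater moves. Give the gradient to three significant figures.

Pressure head at P-1: ψ = P/(ρg) = 223×1000 / (1000 × 9.81) = 22.73 m.
Total head at P-1: h = z + ψ = -36.88 + 22.73 = -14.15 m.
Total head at P-7: h = -17.74 m (water level in the piezometer is the total head).
Head difference: h(P-1) − h(P-7) = -14.15 − (-17.74) = 3.59 m.
Hydraulic gradient: i = |Δh| / L = 3.59 / 1535.4 = 0.00234.
Flow is from higher to lower head: from P-1 toward P-7, i.e. toward the south-west.

i ≈ 0.00234; groundwater flows toward the south-west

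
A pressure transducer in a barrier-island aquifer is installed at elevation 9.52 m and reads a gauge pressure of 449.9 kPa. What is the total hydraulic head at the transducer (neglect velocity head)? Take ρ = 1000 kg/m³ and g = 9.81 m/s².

h ≈ 55.38 m

ψ = P/(ρg) = 449.9×1000 / (1000 × 9.81) = 45.86 m.
h = z + ψ = 9.52 + 45.86 = 55.38 m.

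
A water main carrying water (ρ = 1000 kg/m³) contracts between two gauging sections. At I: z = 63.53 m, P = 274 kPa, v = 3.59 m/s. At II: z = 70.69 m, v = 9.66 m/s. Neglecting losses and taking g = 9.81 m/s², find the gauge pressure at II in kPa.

Pressure head at I: ψ₁ = P₁/(ρg) = 274×1000 / (1000 × 9.81) = 27.93 m.
Velocity heads: v₁²/2g = 3.59²/19.62 = 0.657 m; v₂²/2g = 9.66²/19.62 = 4.756 m.
Total head H = z₁ + ψ₁ + v₁²/2g = 63.53 + 27.93 + 0.657 = 92.12 m.
ψ₂ = H − z₂ − v₂²/2g = 92.12 − 70.69 − 4.756 = 16.67 m.
P₂ = ρgψ₂ = 1000 × 9.81 × 16.67 ≈ 164 kPa.

P₂ ≈ 164 kPa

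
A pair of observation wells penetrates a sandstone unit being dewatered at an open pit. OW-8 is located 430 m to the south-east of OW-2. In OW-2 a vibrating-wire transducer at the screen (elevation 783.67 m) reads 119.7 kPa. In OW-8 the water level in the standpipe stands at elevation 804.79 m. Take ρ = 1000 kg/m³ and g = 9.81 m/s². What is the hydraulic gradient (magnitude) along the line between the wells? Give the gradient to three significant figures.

i ≈ 0.0207

Pressure head at OW-2: ψ = P/(ρg) = 119.7×1000 / (1000 × 9.81) = 12.20 m.
Total head at OW-2: h = z + ψ = 783.67 + 12.20 = 795.87 m.
Total head at OW-8: h = 804.79 m (water level in the piezometer is the total head).
Head difference: h(OW-2) − h(OW-8) = 795.87 − 804.79 = -8.92 m.
Hydraulic gradient: i = |Δh| / L = 8.92 / 430 = 0.0207.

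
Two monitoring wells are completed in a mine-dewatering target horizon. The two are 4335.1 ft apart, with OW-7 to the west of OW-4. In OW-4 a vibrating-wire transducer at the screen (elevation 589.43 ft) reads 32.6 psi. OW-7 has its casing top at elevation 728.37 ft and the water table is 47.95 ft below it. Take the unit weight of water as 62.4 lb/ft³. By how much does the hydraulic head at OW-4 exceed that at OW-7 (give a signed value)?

Δh ≈ -15.76 ft

Pressure head at OW-4: ψ = 144·P/γ = 144 × 32.6 / 62.4 = 75.23 ft.
Total head at OW-4: h = z + ψ = 589.43 + 75.23 = 664.66 ft.
Total head at OW-7: h = 728.37 − 47.95 = 680.42 ft.
Head difference: h(OW-4) − h(OW-7) = 664.66 − 680.42 = -15.76 ft.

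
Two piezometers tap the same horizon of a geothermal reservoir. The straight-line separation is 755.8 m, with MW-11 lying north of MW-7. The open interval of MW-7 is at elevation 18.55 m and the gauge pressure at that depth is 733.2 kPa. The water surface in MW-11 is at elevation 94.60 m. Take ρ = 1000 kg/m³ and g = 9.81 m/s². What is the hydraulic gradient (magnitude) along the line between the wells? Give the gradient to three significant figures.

Pressure head at MW-7: ψ = P/(ρg) = 733.2×1000 / (1000 × 9.81) = 74.74 m.
Total head at MW-7: h = z + ψ = 18.55 + 74.74 = 93.29 m.
Total head at MW-11: h = 94.60 m (water level in the piezometer is the total head).
Head difference: h(MW-7) − h(MW-11) = 93.29 − 94.60 = -1.31 m.
Hydraulic gradient: i = |Δh| / L = 1.31 / 755.8 = 0.00173.

i ≈ 0.00173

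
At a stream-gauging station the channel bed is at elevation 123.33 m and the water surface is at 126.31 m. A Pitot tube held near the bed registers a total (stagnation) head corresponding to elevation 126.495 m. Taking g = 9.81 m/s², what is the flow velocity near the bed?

Near the bed, under hydrostatic conditions, the piezometric head (z + ψ) equals the free-surface elevation, 126.31 m.
Velocity head = total − piezometric = 126.495 − 126.31 = 0.185 m.
v = √(2g·h_v) = √(2 × 9.81 × 0.185) = 1.91 m/s.

v ≈ 1.91 m/s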